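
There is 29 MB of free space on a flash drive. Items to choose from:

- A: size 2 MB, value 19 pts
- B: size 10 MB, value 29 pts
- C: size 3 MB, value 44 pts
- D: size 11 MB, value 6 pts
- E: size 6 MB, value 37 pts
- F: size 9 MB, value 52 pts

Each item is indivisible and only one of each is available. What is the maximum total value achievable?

Check high-value combinations within 29 MB:
- B+C+E+F: size 10+3+6+9=28, value 29+44+37+52=162
- A+C+E+F: size 2+3+6+9=20, value 19+44+37+52=152
- A+B+C+F: size 2+10+3+9=24, value 19+29+44+52=144
- C+D+E+F: size 3+11+6+9=29, value 44+6+37+52=139
- A+B+E+F: size 2+10+6+9=27, value 19+29+37+52=137
Best: 162 pts.

162 pts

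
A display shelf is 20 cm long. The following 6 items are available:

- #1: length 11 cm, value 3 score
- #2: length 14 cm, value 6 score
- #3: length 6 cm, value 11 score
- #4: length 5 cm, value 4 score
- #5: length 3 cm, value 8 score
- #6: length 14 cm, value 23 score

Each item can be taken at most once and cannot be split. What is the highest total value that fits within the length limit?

Check high-value combinations within 20 cm:
- #3+#6: length 6+14=20, value 11+23=34
- #5+#6: length 3+14=17, value 8+23=31
- #4+#6: length 5+14=19, value 4+23=27
Best: 34 score.

34 score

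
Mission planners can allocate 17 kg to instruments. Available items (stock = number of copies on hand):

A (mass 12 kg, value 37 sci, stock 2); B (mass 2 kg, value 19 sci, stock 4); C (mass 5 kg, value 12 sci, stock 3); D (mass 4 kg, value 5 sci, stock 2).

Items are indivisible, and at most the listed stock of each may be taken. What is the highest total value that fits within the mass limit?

93 sci

Best selections within mass 17 and stock limits:
- 4×B + 1×C + 1×D: mass 17, value 93
- 4×B + 1×C: mass 13, value 88
Best: 93 sci.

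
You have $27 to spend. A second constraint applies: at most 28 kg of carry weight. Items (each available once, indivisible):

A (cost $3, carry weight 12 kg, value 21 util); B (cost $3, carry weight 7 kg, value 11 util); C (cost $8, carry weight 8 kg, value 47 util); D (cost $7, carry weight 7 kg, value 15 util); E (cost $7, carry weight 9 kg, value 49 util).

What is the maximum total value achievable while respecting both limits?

Feasible sets respecting both limits:
- C+D+E: cost 22, carry weight 24, value 111
- B+C+E: cost 18, carry weight 24, value 107
- C+E: cost 15, carry weight 17, value 96
- A+D+E: cost 17, carry weight 28, value 85
Best: 111 util.

111 util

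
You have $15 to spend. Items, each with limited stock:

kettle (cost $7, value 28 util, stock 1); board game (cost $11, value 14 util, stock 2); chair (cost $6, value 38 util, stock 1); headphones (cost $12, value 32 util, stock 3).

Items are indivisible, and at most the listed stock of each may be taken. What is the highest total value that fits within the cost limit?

66 util

Best selections within cost 15 and stock limits:
- 1×kettle + 1×chair: cost 13, value 66
- 1×chair: cost 6, value 38
- 1×headphones: cost 12, value 32
- 1×kettle: cost 7, value 28
Best: 66 util.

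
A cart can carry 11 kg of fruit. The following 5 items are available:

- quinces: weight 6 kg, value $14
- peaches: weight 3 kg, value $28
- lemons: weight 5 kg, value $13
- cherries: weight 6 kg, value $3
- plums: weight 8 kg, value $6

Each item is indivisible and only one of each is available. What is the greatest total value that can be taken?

$42

This is a 0/1 knapsack; check combinations near the capacity.
- quinces+peaches: weight 6+3=9, value 14+28=42
- peaches+lemons: weight 3+5=8, value 28+13=41
- peaches+plums: weight 3+8=11, value 28+6=34
Best: $42.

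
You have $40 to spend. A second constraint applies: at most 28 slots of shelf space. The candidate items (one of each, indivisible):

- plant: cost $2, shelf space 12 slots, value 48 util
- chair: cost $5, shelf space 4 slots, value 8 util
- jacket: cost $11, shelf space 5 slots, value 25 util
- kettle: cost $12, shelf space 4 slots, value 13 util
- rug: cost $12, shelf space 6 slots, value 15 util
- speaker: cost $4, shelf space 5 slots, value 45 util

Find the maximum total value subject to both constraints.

Feasible sets respecting both limits:
- plant+jacket+rug+speaker: cost 29, shelf space 28, value 133
- plant+jacket+kettle+speaker: cost 29, shelf space 26, value 131
- plant+chair+jacket+speaker: cost 22, shelf space 26, value 126
Best: 133 util.

133 util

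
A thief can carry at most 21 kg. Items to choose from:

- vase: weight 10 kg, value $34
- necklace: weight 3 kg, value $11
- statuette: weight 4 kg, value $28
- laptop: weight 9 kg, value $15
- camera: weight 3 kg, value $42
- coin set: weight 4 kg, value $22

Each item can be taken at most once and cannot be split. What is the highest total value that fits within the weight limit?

Check high-value combinations within 21 kg:
- vase+statuette+camera+coin set: weight 10+4+3+4=21, value 34+28+42+22=126
- vase+necklace+statuette+camera: weight 10+3+4+3=20, value 34+11+28+42=115
- vase+necklace+camera+coin set: weight 10+3+3+4=20, value 34+11+42+22=109
- statuette+laptop+camera+coin set: weight 4+9+3+4=20, value 28+15+42+22=107
- vase+statuette+camera: weight 10+4+3=17, value 34+28+42=104
Best: $126.

$126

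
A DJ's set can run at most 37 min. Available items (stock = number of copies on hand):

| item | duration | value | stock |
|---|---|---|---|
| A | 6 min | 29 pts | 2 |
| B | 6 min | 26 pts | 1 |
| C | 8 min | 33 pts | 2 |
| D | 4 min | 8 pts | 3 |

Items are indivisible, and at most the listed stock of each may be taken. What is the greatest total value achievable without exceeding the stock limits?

150 pts

Top feasible selections:
- 2×A + 1×B + 2×C: duration 34, value 150
- 2×A + 2×C + 2×D: duration 36, value 140
- 1×A + 1×B + 2×C + 2×D: duration 36, value 137
- 2×A + 1×B + 1×C + 2×D: duration 34, value 133
Best: 150 pts.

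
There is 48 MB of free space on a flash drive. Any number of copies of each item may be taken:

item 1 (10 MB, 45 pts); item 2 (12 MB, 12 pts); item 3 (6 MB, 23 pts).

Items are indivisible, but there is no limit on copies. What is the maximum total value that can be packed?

204 pts

Best value-per-unit is item 1 at 45/10; filling with it alone gives 4×45 = 180.
Optimal mix: 3×item 1 + 3×item 3 → size 48, value 204.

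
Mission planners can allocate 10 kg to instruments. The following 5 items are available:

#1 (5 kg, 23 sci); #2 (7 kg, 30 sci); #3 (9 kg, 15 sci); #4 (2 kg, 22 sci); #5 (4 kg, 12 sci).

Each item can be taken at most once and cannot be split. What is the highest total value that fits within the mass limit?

52 sci

Check high-value combinations within 10 kg:
- #2+#4: mass 7+2=9, value 30+22=52
- #1+#4: mass 5+2=7, value 23+22=45
- #1+#5: mass 5+4=9, value 23+12=35
- #4+#5: mass 2+4=6, value 22+12=34
Best: 52 sci.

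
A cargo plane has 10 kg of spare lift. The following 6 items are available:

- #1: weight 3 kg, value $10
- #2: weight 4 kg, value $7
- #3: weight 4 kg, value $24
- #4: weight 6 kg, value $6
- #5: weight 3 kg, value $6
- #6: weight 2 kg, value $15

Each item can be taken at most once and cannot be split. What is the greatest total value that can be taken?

This is a 0/1 knapsack; check combinations near the capacity.
- #1+#3+#6: weight 3+4+2=9, value 10+24+15=49
- #2+#3+#6: weight 4+4+2=10, value 7+24+15=46
- #3+#5+#6: weight 4+3+2=9, value 24+6+15=45
Best: $49.

$49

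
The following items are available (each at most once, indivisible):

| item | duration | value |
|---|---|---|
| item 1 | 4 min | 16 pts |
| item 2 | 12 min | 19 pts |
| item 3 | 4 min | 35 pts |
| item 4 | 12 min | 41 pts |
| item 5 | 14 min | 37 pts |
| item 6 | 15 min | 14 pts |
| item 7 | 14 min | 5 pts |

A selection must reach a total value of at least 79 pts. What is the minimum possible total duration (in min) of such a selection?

20

Subsets with value ≥ 79, sorted by total duration:
- item 1+item 3+item 4: duration 20, value 92
- item 1+item 3+item 5: duration 22, value 88
- item 2+item 3+item 4: duration 28, value 95
Minimum duration: 20 min.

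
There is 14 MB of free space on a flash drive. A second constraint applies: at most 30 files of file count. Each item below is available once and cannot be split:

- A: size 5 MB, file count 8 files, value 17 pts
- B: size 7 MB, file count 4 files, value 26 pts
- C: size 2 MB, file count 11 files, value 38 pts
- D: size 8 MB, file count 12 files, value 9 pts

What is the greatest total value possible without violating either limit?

81 pts

Feasible sets respecting both limits:
- A+B+C: size 14, file count 23, value 81
- B+C: size 9, file count 15, value 64
- A+C: size 7, file count 19, value 55
Best: 81 pts.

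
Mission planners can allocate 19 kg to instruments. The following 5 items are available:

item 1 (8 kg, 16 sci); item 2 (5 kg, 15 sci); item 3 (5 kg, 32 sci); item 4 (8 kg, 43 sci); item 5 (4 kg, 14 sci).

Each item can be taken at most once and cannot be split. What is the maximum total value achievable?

Check high-value combinations within 19 kg:
- item 2+item 3+item 4: mass 5+5+8=18, value 15+32+43=90
- item 3+item 4+item 5: mass 5+8+4=17, value 32+43+14=89
- item 3+item 4: mass 5+8=13, value 32+43=75
Best: 90 sci.

90 sci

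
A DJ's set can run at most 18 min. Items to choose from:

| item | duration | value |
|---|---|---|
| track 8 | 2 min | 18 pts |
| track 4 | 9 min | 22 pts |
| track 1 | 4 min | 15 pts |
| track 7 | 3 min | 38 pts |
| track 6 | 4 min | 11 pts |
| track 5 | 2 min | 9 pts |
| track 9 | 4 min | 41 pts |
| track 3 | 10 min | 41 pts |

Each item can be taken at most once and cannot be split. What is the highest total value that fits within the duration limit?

Check high-value combinations within 18 min:
- track 8+track 1+track 7+track 6+track 9: duration 2+4+3+4+4=17, value 18+15+38+11+41=123
- track 8+track 1+track 7+track 5+track 9: duration 2+4+3+2+4=15, value 18+15+38+9+41=121
- track 7+track 9+track 3: duration 3+4+10=17, value 38+41+41=120
Best: 123 pts.

123 pts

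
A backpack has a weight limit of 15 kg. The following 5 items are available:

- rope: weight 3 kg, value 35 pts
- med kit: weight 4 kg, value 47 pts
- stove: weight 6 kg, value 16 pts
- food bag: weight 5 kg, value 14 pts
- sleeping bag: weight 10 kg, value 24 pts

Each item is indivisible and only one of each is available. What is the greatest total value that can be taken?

98 pts

Check high-value combinations within 15 kg:
- rope+med kit+stove: weight 3+4+6=13, value 35+47+16=98
- rope+med kit+food bag: weight 3+4+5=12, value 35+47+14=96
- rope+med kit: weight 3+4=7, value 35+47=82
- med kit+stove+food bag: weight 4+6+5=15, value 47+16+14=77
Best: 98 pts.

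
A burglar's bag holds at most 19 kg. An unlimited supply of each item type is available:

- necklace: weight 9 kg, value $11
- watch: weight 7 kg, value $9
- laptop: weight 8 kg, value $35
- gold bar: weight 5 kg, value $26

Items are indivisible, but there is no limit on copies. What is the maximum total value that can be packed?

Best value-per-unit is gold bar at 26/5; filling with it alone gives 3×26 = 78.
Optimal mix: 1×laptop + 2×gold bar → weight 18, value 87.

$87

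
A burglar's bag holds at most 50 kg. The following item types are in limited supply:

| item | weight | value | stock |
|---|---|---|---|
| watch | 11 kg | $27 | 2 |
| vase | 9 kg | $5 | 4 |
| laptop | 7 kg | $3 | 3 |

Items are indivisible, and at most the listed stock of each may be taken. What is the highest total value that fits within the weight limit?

$69

Top feasible selections:
- 2×watch + 3×vase: weight 49, value 69
- 2×watch + 2×vase + 1×laptop: weight 47, value 67
- 2×watch + 1×vase + 2×laptop: weight 45, value 65
Best: $69.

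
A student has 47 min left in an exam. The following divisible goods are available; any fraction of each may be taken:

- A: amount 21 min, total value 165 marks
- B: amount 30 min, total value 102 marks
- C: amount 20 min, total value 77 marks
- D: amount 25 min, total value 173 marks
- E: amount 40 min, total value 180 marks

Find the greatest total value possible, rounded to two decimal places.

Take in order of value per unit:
- A (165/21 per unit): all 21 → value 165, running total 165.00
- D (173/25 per unit): all 25 → value 173, running total 338.00
- E (180/40 per unit): 1 of 40 → value 1×180/40 = 4.5000, running total 342.50
Total 342.50.

342.50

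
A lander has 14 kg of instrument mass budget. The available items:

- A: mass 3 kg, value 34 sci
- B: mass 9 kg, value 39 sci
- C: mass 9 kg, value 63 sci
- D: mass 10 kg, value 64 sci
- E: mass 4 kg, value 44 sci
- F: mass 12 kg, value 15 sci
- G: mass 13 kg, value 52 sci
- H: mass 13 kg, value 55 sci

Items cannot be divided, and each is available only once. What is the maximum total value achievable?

This is a 0/1 knapsack; check combinations near the capacity.
- D+E: mass 10+4=14, value 64+44=108
- C+E: mass 9+4=13, value 63+44=107
- A+D: mass 3+10=13, value 34+64=98
- A+C: mass 3+9=12, value 34+63=97
- B+E: mass 9+4=13, value 39+44=83
Best: 108 sci.

108 sci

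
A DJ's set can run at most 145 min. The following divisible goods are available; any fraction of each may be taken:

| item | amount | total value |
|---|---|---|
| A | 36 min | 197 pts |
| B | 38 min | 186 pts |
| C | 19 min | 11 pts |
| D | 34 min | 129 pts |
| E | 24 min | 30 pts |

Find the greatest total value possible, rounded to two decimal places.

Take in order of value per unit:
- A (197/36 per unit): all 36 → value 197, running total 197.00
- B (186/38 per unit): all 38 → value 186, running total 383.00
- D (129/34 per unit): all 34 → value 129, running total 512.00
- E (30/24 per unit): all 24 → value 30, running total 542.00
- C (11/19 per unit): 13 of 19 → value 13×11/19 = 7.5263, running total 549.53
Total 549.53.

549.53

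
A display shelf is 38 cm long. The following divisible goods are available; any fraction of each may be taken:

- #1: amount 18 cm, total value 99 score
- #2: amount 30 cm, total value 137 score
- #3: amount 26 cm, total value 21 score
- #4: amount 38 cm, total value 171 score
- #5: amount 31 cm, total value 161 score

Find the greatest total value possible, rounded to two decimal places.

Take in order of value per unit:
- #1 (99/18 per unit): all 18 → value 99, running total 99.00
- #5 (161/31 per unit): 20 of 31 → value 20×161/31 = 103.8710, running total 202.87
Total 202.87.

202.87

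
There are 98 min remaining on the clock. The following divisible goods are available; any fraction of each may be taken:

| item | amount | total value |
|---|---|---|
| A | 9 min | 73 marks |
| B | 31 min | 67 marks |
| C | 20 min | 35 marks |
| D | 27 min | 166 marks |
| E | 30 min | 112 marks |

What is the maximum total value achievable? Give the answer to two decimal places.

419.75

Take in order of value per unit:
- A (73/9 per unit): all 9 → value 73, running total 73.00
- D (166/27 per unit): all 27 → value 166, running total 239.00
- E (112/30 per unit): all 30 → value 112, running total 351.00
- B (67/31 per unit): all 31 → value 67, running total 418.00
- C (35/20 per unit): 1 of 20 → value 1×35/20 = 1.7500, running total 419.75
Total 419.75.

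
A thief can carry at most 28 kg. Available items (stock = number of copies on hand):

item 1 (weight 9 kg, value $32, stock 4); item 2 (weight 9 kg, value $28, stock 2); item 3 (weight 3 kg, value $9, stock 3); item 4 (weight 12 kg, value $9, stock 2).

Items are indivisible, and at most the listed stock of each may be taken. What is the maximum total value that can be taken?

Top feasible selections:
- 3×item 1: weight 27, value 96
- 2×item 1 + 1×item 2: weight 27, value 92
Best: $96.

$96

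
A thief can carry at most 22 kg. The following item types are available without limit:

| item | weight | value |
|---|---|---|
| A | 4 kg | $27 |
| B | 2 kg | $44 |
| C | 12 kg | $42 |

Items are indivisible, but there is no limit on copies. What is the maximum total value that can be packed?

$484

Best value-per-unit is B at 44/2, and filling with it alone uses weight 11×2=22. No mix of the others beats 11×44 = 484.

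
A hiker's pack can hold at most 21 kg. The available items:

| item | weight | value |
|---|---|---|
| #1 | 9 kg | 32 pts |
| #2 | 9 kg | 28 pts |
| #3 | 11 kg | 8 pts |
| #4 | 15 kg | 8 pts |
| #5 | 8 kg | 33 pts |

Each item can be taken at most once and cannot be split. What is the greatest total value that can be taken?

This is a 0/1 knapsack; check combinations near the capacity.
- #1+#5: weight 9+8=17, value 32+33=65
- #2+#5: weight 9+8=17, value 28+33=61
- #1+#2: weight 9+9=18, value 32+28=60
- #3+#5: weight 11+8=19, value 8+33=41
- #1+#3: weight 9+11=20, value 32+8=40
Best: 65 pts.

65 pts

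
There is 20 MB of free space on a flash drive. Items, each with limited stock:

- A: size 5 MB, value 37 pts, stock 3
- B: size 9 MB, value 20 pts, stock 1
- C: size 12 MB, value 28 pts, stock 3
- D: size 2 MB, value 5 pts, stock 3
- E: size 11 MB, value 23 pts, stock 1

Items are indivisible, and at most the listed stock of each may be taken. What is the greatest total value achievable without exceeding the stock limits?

121 pts

Top feasible selections:
- 3×A + 2×D: size 19, value 121
- 3×A + 1×D: size 17, value 116
- 3×A: size 15, value 111
Best: 121 pts.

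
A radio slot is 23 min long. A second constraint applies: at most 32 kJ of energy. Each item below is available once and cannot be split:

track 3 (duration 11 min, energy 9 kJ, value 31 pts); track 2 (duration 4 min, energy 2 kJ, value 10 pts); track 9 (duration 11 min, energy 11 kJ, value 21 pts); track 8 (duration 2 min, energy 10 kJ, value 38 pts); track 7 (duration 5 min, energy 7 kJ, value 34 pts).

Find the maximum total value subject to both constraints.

113 pts

Feasible sets respecting both limits:
- track 3+track 2+track 8+track 7: duration 22, energy 28, value 113
- track 3+track 8+track 7: duration 18, energy 26, value 103
- track 2+track 9+track 8+track 7: duration 22, energy 30, value 103
Best: 113 pts.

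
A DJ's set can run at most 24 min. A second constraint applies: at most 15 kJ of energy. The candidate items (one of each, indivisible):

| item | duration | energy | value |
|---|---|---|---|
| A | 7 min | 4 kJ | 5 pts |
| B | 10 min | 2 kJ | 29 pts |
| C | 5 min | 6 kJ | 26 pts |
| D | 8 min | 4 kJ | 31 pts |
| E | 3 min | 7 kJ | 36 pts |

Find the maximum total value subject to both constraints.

Feasible sets respecting both limits:
- B+D+E: duration 21, energy 13, value 96
- B+C+E: duration 18, energy 15, value 91
- B+C+D: duration 23, energy 12, value 86
- A+D+E: duration 18, energy 15, value 72
Best: 96 pts.

96 pts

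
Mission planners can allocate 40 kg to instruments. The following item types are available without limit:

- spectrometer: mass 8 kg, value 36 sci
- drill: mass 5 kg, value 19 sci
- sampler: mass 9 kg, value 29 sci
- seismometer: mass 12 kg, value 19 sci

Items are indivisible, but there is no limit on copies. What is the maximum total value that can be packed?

Best value-per-unit is spectrometer at 36/8, and filling with it alone uses mass 5×8=40. No mix of the others beats 5×36 = 180.

180 sci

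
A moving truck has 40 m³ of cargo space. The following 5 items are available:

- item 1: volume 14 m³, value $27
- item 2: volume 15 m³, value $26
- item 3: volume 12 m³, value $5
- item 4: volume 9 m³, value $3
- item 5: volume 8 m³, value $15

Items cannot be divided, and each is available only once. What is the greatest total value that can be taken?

$68

Check high-value combinations within 40 m³:
- item 1+item 2+item 5: volume 14+15+8=37, value 27+26+15=68
- item 1+item 2+item 4: volume 14+15+9=38, value 27+26+3=56
- item 1+item 2: volume 14+15=29, value 27+26=53
Best: $68.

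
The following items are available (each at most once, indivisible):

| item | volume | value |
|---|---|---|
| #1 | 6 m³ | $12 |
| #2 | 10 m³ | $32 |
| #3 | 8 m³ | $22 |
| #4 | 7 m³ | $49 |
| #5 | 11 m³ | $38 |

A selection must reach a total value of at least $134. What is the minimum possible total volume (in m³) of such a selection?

36

Subsets with value ≥ 134, sorted by total volume:
- #2+#3+#4+#5: volume 36, value 141
- #1+#2+#3+#4+#5: volume 42, value 153
Minimum volume: 36 m³.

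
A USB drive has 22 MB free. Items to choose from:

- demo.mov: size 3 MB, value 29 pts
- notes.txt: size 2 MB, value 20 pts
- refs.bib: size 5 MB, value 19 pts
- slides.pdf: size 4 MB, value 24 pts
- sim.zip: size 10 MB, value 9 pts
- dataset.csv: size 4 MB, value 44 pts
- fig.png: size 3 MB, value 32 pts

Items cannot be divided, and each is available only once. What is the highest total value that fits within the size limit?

168 pts

This is a 0/1 knapsack; check combinations near the capacity.
- demo.mov+notes.txt+refs.bib+slides.pdf+dataset.csv+fig.png: size 3+2+5+4+4+3=21, value 29+20+19+24+44+32=168
- demo.mov+notes.txt+slides.pdf+dataset.csv+fig.png: size 3+2+4+4+3=16, value 29+20+24+44+32=149
- demo.mov+refs.bib+slides.pdf+dataset.csv+fig.png: size 3+5+4+4+3=19, value 29+19+24+44+32=148
- demo.mov+notes.txt+refs.bib+dataset.csv+fig.png: size 3+2+5+4+3=17, value 29+20+19+44+32=144
- notes.txt+refs.bib+slides.pdf+dataset.csv+fig.png: size 2+5+4+4+3=18, value 20+19+24+44+32=139
Best: 168 pts.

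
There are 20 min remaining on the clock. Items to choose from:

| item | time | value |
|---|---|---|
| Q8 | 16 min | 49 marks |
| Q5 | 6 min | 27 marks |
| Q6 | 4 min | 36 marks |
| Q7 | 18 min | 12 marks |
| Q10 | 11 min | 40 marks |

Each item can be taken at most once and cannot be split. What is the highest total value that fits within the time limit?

85 marks

This is a 0/1 knapsack; check combinations near the capacity.
- Q8+Q6: time 16+4=20, value 49+36=85
- Q6+Q10: time 4+11=15, value 36+40=76
- Q5+Q10: time 6+11=17, value 27+40=67
- Q5+Q6: time 6+4=10, value 27+36=63
- Q8: time 16, value 49
Best: 85 marks.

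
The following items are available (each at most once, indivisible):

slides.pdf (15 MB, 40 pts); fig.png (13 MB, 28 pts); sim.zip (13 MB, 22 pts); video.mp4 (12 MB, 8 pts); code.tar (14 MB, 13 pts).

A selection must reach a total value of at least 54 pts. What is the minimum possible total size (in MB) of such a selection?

28

Subsets with value ≥ 54, sorted by total size:
- slides.pdf+fig.png: size 28, value 68
- slides.pdf+sim.zip: size 28, value 62
- fig.png+sim.zip+video.mp4: size 38, value 58
- slides.pdf+fig.png+video.mp4: size 40, value 76
Minimum size: 28 MB.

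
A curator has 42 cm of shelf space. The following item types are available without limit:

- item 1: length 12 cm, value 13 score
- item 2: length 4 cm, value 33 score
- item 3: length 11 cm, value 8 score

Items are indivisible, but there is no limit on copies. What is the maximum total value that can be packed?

330 score

Best value-per-unit is item 2 at 33/4, and filling with it alone uses length 10×4=40. No mix of the others beats 10×33 = 330.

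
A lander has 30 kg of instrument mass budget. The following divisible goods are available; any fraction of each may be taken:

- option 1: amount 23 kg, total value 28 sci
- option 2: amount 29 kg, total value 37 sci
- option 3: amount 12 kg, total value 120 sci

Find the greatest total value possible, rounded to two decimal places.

Take in order of value per unit:
- option 3 (120/12 per unit): all 12 → value 120, running total 120.00
- option 2 (37/29 per unit): 18 of 29 → value 18×37/29 = 22.9655, running total 142.97
Total 142.97.

142.97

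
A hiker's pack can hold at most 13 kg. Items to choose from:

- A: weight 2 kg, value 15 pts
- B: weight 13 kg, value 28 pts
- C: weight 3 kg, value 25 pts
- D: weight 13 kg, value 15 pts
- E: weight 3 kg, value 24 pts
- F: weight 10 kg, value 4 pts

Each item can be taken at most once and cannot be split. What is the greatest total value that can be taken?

Check high-value combinations within 13 kg:
- A+C+E: weight 2+3+3=8, value 15+25+24=64
- C+E: weight 3+3=6, value 25+24=49
- A+C: weight 2+3=5, value 15+25=40
- A+E: weight 2+3=5, value 15+24=39
Best: 64 pts.

64 pts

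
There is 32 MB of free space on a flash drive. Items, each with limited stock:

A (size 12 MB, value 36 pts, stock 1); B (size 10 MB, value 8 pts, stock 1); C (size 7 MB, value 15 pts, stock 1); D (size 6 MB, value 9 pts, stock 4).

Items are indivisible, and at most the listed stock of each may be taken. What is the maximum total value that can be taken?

Top feasible selections:
- 1×A + 1×C + 2×D: size 31, value 69
- 1×A + 3×D: size 30, value 63
- 1×A + 1×C + 1×D: size 25, value 60
Best: 69 pts.

69 pts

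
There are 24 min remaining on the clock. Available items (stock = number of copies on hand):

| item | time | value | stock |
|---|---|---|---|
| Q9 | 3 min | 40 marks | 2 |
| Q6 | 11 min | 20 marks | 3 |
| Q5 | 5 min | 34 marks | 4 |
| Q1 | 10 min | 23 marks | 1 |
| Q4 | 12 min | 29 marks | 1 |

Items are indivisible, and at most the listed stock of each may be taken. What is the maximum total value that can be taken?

182 marks

Best selections within time 24 and stock limits:
- 2×Q9 + 3×Q5: time 21, value 182
- 1×Q9 + 4×Q5: time 23, value 176
Best: 182 marks.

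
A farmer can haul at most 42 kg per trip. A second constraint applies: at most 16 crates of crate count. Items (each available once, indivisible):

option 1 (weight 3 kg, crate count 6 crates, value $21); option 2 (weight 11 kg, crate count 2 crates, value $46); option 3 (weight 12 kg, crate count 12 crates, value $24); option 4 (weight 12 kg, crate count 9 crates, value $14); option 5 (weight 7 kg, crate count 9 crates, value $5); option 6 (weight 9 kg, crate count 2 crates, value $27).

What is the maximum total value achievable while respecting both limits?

$97

Feasible sets respecting both limits:
- option 2+option 3+option 6: weight 32, crate count 16, value 97
- option 1+option 2+option 6: weight 23, crate count 10, value 94
- option 2+option 4+option 6: weight 32, crate count 13, value 87
Best: $97.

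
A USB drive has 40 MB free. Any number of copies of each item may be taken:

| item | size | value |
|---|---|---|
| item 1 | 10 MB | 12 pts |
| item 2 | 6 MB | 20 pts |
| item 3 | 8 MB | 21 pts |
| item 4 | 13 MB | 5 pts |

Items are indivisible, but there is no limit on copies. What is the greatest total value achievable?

Best value-per-unit is item 2 at 20/6; filling with it alone gives 6×20 = 120.
Optimal mix: 4×item 2 + 2×item 3 → size 40, value 122.

122 pts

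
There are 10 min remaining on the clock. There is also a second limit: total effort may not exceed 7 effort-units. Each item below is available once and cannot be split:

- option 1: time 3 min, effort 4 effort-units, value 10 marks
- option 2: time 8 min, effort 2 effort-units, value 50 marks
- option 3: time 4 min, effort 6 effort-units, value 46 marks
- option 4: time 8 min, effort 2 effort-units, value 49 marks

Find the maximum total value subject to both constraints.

Feasible sets respecting both limits:
- option 2: time 8, effort 2, value 50
- option 4: time 8, effort 2, value 49
- option 3: time 4, effort 6, value 46
- option 1: time 3, effort 4, value 10
Best: 50 marks.

50 marks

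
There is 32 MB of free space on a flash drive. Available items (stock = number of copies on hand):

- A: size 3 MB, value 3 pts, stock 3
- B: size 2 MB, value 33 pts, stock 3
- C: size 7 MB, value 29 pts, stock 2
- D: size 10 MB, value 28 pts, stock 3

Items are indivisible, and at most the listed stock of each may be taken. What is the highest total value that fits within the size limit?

185 pts

Top feasible selections:
- 3×B + 2×C + 1×D: size 30, value 185
- 3×A + 3×B + 2×C: size 29, value 166
- 3×A + 3×B + 1×C + 1×D: size 32, value 165
Best: 185 pts.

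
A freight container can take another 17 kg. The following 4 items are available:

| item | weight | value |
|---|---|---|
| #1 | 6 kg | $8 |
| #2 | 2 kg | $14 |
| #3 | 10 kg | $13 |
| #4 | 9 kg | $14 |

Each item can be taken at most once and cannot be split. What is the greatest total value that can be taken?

This is a 0/1 knapsack; check combinations near the capacity.
- #1+#2+#4: weight 6+2+9=17, value 8+14+14=36
- #2+#4: weight 2+9=11, value 14+14=28
- #2+#3: weight 2+10=12, value 14+13=27
- #1+#2: weight 6+2=8, value 8+14=22
Best: $36.

$36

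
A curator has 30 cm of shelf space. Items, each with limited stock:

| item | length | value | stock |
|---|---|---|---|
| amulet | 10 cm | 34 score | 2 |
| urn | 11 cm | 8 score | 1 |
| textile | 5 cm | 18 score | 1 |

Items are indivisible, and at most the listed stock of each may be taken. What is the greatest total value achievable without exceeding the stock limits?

86 score

Best selections within length 30 and stock limits:
- 2×amulet + 1×textile: length 25, value 86
- 2×amulet: length 20, value 68
- 1×amulet + 1×urn + 1×textile: length 26, value 60
- 1×amulet + 1×textile: length 15, value 52
Best: 86 score.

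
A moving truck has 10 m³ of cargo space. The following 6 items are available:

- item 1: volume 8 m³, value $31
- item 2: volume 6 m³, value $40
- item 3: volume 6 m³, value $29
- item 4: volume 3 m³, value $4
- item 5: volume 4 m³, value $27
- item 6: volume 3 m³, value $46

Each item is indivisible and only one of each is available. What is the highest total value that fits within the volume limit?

$86

Check high-value combinations within 10 m³:
- item 2+item 6: volume 6+3=9, value 40+46=86
- item 4+item 5+item 6: volume 3+4+3=10, value 4+27+46=77
- item 3+item 6: volume 6+3=9, value 29+46=75
- item 5+item 6: volume 4+3=7, value 27+46=73
Best: $86.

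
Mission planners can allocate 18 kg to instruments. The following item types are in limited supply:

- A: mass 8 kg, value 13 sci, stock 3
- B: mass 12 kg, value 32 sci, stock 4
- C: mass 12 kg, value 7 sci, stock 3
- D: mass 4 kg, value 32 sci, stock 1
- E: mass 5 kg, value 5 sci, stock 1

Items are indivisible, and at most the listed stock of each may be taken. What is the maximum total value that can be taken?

64 sci

Best selections within mass 18 and stock limits:
- 1×B + 1×D: mass 16, value 64
- 1×A + 1×D + 1×E: mass 17, value 50
Best: 64 sci.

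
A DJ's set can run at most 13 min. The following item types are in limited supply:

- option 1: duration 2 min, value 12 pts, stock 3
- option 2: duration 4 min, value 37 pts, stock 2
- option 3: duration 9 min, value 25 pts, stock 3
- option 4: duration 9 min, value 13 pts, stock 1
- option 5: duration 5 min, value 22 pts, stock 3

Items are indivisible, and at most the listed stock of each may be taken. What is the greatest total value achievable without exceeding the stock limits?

Top feasible selections:
- 2×option 1 + 2×option 2: duration 12, value 98
- 2×option 2 + 1×option 5: duration 13, value 96
- 1×option 1 + 2×option 2: duration 10, value 86
- 2×option 1 + 1×option 2 + 1×option 5: duration 13, value 83
Best: 98 pts.

98 pts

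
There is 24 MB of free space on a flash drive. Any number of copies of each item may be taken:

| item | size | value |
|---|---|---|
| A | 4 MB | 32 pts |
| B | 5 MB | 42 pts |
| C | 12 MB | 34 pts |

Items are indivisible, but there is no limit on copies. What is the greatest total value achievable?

200 pts

Best value-per-unit is B at 42/5; filling with it alone gives 4×42 = 168.
Optimal mix: 1×A + 4×B → size 24, value 200.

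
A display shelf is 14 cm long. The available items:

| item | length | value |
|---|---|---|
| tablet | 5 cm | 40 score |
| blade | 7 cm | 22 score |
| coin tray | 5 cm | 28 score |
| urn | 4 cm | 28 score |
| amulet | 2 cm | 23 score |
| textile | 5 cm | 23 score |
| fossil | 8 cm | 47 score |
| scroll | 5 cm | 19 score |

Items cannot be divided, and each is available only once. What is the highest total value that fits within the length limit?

Check high-value combinations within 14 cm:
- urn+amulet+fossil: length 4+2+8=14, value 28+23+47=98
- tablet+coin tray+urn: length 5+5+4=14, value 40+28+28=96
- tablet+urn+amulet: length 5+4+2=11, value 40+28+23=91
- tablet+coin tray+amulet: length 5+5+2=12, value 40+28+23=91
Best: 98 score.

98 score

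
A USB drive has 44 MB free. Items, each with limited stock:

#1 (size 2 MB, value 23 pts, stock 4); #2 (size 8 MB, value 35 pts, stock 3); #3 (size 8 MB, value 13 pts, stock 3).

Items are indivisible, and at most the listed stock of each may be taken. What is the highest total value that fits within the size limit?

210 pts

Top feasible selections:
- 4×#1 + 3×#2 + 1×#3: size 40, value 210
- 4×#1 + 3×#2: size 32, value 197
- 4×#1 + 2×#2 + 2×#3: size 40, value 188
- 3×#1 + 3×#2 + 1×#3: size 38, value 187
Best: 210 pts.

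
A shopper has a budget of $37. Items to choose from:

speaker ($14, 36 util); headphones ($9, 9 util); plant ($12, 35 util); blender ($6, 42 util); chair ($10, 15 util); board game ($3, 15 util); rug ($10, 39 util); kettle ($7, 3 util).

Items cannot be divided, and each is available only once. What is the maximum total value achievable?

132 util

This is a 0/1 knapsack; check combinations near the capacity.
- speaker+blender+board game+rug: cost 14+6+3+10=33, value 36+42+15+39=132
- plant+blender+board game+rug: cost 12+6+3+10=31, value 35+42+15+39=131
- speaker+plant+blender+board game: cost 14+12+6+3=35, value 36+35+42+15=128
Best: 132 util.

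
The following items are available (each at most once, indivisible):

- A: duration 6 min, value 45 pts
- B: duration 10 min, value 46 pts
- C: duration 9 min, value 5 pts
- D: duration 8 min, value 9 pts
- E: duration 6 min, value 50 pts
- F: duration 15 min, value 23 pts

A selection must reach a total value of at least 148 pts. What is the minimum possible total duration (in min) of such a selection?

Subsets with value ≥ 148, sorted by total duration:
- A+B+D+E: duration 30, value 150
- A+B+E+F: duration 37, value 164
- A+B+C+D+E: duration 39, value 155
- A+B+D+E+F: duration 45, value 173
Minimum duration: 30 min.

30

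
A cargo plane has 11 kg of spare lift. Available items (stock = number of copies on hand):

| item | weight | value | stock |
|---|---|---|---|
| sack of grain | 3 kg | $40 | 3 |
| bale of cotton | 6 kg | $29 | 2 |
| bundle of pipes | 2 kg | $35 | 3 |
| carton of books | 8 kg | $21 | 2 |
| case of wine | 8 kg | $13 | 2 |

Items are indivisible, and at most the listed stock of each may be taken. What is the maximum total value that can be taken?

$155

Best selections within weight 11 and stock limits:
- 3×sack of grain + 1×bundle of pipes: weight 11, value 155
- 2×sack of grain + 2×bundle of pipes: weight 10, value 150
- 1×sack of grain + 3×bundle of pipes: weight 9, value 145
- 3×sack of grain: weight 9, value 120
Best: $155.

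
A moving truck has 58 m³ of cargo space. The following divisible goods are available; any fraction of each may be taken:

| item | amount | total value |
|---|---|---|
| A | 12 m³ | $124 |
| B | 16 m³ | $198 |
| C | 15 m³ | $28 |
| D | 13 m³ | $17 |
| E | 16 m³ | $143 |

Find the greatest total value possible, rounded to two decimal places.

Take in order of value per unit:
- B (198/16 per unit): all 16 → value 198, running total 198.00
- A (124/12 per unit): all 12 → value 124, running total 322.00
- E (143/16 per unit): all 16 → value 143, running total 465.00
- C (28/15 per unit): 14 of 15 → value 14×28/15 = 26.1333, running total 491.13
Total 491.13.

491.13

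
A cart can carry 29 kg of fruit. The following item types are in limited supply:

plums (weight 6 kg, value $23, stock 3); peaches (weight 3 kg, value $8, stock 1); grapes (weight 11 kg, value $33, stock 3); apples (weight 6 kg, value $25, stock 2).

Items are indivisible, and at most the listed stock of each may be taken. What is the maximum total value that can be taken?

Top feasible selections:
- 1×plums + 1×grapes + 2×apples: weight 29, value 106
- 2×plums + 1×peaches + 2×apples: weight 27, value 104
- 2×plums + 1×grapes + 1×apples: weight 29, value 104
Best: $106.

$106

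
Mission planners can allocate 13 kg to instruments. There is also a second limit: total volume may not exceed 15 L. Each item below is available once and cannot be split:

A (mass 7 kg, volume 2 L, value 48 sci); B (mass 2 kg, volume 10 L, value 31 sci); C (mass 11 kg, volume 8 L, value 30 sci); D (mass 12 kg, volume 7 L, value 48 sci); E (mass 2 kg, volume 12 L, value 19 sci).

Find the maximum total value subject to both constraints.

79 sci

Feasible sets respecting both limits:
- A+B: mass 9, volume 12, value 79
- A+E: mass 9, volume 14, value 67
- A: mass 7, volume 2, value 48
- D: mass 12, volume 7, value 48
Best: 79 sci.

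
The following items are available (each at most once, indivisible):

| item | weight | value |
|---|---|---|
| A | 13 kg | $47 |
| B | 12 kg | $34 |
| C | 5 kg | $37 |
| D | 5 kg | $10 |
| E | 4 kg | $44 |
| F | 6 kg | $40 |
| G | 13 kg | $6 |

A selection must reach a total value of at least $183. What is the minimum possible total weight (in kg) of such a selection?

40

Subsets with value ≥ 183, sorted by total weight:
- A+B+C+E+F: weight 40, value 202
- A+B+C+D+E+F: weight 45, value 212
- A+C+D+E+F+G: weight 46, value 184
Minimum weight: 40 kg.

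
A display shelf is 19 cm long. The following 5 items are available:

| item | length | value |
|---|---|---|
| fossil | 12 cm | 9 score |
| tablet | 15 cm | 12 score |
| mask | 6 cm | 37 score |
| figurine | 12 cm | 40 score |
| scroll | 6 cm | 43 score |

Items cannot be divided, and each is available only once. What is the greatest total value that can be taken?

83 score

Check high-value combinations within 19 cm:
- figurine+scroll: length 12+6=18, value 40+43=83
- mask+scroll: length 6+6=12, value 37+43=80
- mask+figurine: length 6+12=18, value 37+40=77
Best: 83 score.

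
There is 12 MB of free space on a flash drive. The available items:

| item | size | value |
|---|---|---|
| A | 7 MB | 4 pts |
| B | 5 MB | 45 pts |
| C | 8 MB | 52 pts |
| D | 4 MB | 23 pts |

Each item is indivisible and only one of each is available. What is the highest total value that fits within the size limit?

75 pts

This is a 0/1 knapsack; check combinations near the capacity.
- C+D: size 8+4=12, value 52+23=75
- B+D: size 5+4=9, value 45+23=68
- C: size 8, value 52
- A+B: size 7+5=12, value 4+45=49
Best: 75 pts.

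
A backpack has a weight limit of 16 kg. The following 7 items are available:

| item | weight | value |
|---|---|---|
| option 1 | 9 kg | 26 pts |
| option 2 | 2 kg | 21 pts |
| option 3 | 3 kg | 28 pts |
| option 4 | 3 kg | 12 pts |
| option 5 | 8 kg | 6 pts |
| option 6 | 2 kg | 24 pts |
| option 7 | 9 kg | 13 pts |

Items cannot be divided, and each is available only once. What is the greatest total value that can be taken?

This is a 0/1 knapsack; check combinations near the capacity.
- option 1+option 2+option 3+option 6: weight 9+2+3+2=16, value 26+21+28+24=99
- option 2+option 3+option 6+option 7: weight 2+3+2+9=16, value 21+28+24+13=86
- option 2+option 3+option 4+option 6: weight 2+3+3+2=10, value 21+28+12+24=85
- option 1+option 2+option 4+option 6: weight 9+2+3+2=16, value 26+21+12+24=83
Best: 99 pts.

99 pts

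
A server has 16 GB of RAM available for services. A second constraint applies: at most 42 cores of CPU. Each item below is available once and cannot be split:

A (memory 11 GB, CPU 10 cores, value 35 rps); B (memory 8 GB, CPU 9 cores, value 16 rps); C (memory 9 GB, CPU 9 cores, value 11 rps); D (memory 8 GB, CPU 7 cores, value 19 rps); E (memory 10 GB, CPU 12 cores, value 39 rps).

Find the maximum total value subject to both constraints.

39 rps

Feasible sets respecting both limits:
- E: memory 10, CPU 12, value 39
- A: memory 11, CPU 10, value 35
- B+D: memory 16, CPU 16, value 35
- D: memory 8, CPU 7, value 19
Best: 39 rps.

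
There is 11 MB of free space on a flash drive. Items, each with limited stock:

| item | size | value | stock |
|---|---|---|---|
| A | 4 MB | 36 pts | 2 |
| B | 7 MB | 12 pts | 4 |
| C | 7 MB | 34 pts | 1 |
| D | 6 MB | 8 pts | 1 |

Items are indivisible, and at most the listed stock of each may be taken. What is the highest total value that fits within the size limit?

72 pts

Top feasible selections:
- 2×A: size 8, value 72
- 1×A + 1×C: size 11, value 70
- 1×A + 1×B: size 11, value 48
- 1×A + 1×D: size 10, value 44
Best: 72 pts.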